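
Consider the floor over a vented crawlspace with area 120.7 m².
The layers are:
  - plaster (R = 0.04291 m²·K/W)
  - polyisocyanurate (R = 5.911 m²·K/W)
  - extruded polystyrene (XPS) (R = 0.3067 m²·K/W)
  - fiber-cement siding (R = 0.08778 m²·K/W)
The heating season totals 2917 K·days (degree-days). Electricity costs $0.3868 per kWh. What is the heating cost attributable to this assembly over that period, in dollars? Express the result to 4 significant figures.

514.8 dollars

R_total = 0.04291 + 5.911 + 0.3067 + 0.08778 = 6.3484 m²·K/W
E = A × HDD × 24 / R / 1000 = 120.7 × 2917 × 24 / 6.3484 / 1000 = 1331 kWh
Cost = 1331 × 0.3868 = $514.85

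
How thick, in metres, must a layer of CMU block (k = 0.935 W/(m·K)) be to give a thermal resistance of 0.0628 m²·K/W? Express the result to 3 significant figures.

L = R·k = 0.0628 × 0.935 = 0.05872 m

0.0587 m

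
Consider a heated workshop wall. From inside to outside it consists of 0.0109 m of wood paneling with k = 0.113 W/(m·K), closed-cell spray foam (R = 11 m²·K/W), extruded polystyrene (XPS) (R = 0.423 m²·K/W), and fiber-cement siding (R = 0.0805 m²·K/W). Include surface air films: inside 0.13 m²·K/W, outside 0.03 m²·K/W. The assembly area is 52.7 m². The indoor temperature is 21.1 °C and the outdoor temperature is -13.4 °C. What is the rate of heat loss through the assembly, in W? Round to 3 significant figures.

0.0109/0.113 = 0.09646
R_total = 0.13 + 0.09646 + 11 + 0.423 + 0.0805 + 0.03 = 11.76 m²·K/W
Q = A·ΔT/R = 52.7 × (21.1 − (-13.4)) / 11.76 = 154.6 W

155 W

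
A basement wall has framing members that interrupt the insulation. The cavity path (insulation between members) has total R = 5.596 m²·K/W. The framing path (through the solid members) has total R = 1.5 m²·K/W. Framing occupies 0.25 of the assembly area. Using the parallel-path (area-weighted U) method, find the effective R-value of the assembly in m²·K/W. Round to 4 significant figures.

3.326 m²·K/W

U_eff = 0.75/5.596 + 0.25/1.5 = 0.13402 + 0.16667 = 0.30069
R_eff = 1/U_eff = 3.3257 m²·K/W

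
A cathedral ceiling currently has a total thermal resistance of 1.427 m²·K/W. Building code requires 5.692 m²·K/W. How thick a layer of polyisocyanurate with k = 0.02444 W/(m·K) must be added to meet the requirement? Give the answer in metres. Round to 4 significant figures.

ΔR = 5.692 − 1.427 = 4.265 m²·K/W
L = ΔR × k = 4.265 × 0.02444 = 0.10424 m

0.1042 m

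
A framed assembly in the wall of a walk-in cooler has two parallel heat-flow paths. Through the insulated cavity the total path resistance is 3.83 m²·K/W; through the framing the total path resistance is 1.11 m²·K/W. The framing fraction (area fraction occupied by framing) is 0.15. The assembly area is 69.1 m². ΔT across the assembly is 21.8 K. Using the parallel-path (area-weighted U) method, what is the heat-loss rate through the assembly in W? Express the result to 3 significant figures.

U_eff = 0.85/3.83 + 0.15/1.11 = 0.2219 + 0.1351 = 0.3571
R_eff = 1/U_eff = 2.801 m²·K/W
Q = 69.1 × 21.8 / 2.801 = 537.9 W

538 W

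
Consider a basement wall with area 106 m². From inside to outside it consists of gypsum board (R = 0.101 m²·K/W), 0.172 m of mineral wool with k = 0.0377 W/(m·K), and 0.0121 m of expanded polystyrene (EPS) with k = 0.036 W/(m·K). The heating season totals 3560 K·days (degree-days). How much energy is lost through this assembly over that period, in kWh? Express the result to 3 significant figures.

1810 kWh

0.172/0.0377 = 4.562
0.0121/0.036 = 0.3361
R_total = 0.101 + 4.562 + 0.3361 = 4.999 m²·K/W
E = A × HDD × 24 / R / 1000 = 106 × 3560 × 24 / 4.999 / 1000 = 1812 kWh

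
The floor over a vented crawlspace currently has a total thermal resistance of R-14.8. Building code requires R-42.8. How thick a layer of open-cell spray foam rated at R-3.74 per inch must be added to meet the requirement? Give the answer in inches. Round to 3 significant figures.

7.49 in

ΔR = 42.8 − 14.8 = 28 ft²·°F·h/BTU
L = ΔR / (R/in) = 28/3.74 = 7.487 in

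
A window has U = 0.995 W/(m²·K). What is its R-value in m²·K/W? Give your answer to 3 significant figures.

R = 1/U = 1/0.995 = 1.005

1.01 m²·K/W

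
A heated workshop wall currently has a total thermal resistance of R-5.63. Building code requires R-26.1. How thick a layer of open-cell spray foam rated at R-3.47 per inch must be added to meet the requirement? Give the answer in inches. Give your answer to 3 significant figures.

5.90 in

ΔR = 26.1 − 5.63 = 20.47 ft²·°F·h/BTU
L = ΔR / (R/in) = 20.47/3.47 = 5.899 in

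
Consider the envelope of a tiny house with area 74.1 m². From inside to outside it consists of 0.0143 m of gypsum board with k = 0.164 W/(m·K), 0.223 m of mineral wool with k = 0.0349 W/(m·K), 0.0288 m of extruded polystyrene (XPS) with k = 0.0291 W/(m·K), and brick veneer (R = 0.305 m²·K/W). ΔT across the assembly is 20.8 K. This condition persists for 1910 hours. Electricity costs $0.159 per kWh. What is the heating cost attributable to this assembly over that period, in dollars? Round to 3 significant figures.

0.0143/0.164 = 0.0872
0.223/0.0349 = 6.39
0.0288/0.0291 = 0.9897
R_total = 0.0872 + 6.39 + 0.9897 + 0.305 = 7.772 m²·K/W
Q = 74.1 × 20.8 / 7.772 = 198.3 W
E = 198.3 W × 1910 h / 1000 = 378.8 kWh
Cost = 378.8 × 0.159 = $60.23

60.2 dollars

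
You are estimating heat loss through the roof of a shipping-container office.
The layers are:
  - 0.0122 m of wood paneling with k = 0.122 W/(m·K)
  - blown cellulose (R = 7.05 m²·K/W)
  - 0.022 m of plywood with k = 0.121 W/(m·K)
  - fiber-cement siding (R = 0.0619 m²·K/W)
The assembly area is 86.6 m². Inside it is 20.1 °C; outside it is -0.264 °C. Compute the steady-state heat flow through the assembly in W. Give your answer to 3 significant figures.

239 W

0.0122/0.122 = 0.1
0.022/0.121 = 0.1818
R_total = 0.1 + 7.05 + 0.1818 + 0.0619 = 7.394 m²·K/W
Q = A·ΔT/R = 86.6 × (20.1 − (-0.264)) / 7.394 = 238.5 W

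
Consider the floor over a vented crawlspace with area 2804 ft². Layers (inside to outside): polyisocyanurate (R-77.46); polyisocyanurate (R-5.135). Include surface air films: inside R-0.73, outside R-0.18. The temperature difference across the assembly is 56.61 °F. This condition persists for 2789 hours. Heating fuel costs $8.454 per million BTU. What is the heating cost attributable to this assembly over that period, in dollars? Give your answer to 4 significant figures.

R_total = 0.73 + 77.46 + 5.135 + 0.18 = 83.505 ft²·°F·h/BTU
Q = 2804 × 56.61 / 83.505 = 1900.9 BTU/h
E = 1900.9 × 2789 = 5301600 BTU
Cost = 5301600/10⁶ × 8.454 = $44.82

44.82 dollars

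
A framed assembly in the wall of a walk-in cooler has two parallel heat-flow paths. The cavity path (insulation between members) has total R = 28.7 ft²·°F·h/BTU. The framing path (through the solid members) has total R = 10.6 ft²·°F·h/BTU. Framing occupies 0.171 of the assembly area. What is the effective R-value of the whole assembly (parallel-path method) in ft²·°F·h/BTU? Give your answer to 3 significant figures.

22.2 ft²·°F·h/BTU

U_eff = 0.829/28.7 + 0.171/10.6 = 0.02889 + 0.01613 = 0.04502
R_eff = 1/U_eff = 22.21 ft²·°F·h/BTU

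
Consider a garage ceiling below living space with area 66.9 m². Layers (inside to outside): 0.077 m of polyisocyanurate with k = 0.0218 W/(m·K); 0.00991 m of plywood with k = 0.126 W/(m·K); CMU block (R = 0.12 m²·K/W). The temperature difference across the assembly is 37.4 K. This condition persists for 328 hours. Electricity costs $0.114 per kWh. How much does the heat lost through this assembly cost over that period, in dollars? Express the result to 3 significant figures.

0.077/0.0218 = 3.532
0.00991/0.126 = 0.07865
R_total = 3.532 + 0.07865 + 0.12 = 3.731 m²·K/W
Q = 66.9 × 37.4 / 3.731 = 670.7 W
E = 670.7 W × 328 h / 1000 = 220 kWh
Cost = 220 × 0.114 = $25.08

25.1 dollars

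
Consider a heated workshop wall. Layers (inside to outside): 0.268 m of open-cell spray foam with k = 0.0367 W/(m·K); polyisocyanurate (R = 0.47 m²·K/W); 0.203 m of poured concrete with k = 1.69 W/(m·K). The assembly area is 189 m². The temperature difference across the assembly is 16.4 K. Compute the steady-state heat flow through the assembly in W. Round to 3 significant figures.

0.268/0.0367 = 7.302
0.203/1.69 = 0.1201
R_total = 7.302 + 0.47 + 0.1201 = 7.893 m²·K/W
Q = A·ΔT/R = 189 × 16.4 / 7.893 = 392.7 W

393 W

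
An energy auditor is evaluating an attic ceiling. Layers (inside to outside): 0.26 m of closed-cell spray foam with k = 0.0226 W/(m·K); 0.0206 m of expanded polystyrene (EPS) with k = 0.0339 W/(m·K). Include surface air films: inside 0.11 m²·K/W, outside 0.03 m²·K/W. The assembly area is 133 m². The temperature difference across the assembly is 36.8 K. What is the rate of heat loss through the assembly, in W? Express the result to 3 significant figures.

0.26/0.0226 = 11.5
0.0206/0.0339 = 0.6077
R_total = 0.11 + 11.5 + 0.6077 + 0.03 = 12.25 m²·K/W
Q = A·ΔT/R = 133 × 36.8 / 12.25 = 399.5 W

399 W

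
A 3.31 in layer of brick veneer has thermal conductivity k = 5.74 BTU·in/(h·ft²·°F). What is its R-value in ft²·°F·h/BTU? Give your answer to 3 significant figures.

R = L/k = 3.31/5.74 = 0.5767 ft²·°F·h/BTU

0.577 ft²·°F·h/BTU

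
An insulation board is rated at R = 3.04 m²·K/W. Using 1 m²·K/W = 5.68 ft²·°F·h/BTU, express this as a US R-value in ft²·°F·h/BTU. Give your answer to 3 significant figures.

R_US = 3.04 × 5.68 = 17.27

17.3 ft²·°F·h/BTU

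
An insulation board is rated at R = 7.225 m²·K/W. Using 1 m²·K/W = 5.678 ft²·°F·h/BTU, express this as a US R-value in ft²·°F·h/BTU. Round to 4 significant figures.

41.02 ft²·°F·h/BTU

R_US = 7.225 × 5.678 = 41.024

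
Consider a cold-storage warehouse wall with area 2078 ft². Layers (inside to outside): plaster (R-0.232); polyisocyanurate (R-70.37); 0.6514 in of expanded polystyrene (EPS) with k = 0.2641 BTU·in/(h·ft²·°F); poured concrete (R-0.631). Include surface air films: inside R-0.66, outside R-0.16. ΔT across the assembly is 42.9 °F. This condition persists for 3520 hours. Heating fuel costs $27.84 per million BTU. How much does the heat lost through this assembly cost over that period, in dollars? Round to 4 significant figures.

0.6514/0.2641 = 2.4665
R_total = 0.66 + 0.232 + 70.37 + 2.4665 + 0.631 + 0.16 = 74.519 ft²·°F·h/BTU
Q = 2078 × 42.9 / 74.519 = 1196.3 BTU/h
E = 1196.3 × 3520 = 4210900 BTU
Cost = 4210900/10⁶ × 27.84 = $117.23

117.2 dollars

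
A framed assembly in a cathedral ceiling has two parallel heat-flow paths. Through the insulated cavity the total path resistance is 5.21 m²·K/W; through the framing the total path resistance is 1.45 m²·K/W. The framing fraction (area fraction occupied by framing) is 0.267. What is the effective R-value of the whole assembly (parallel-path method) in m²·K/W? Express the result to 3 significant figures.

3.08 m²·K/W

U_eff = 0.733/5.21 + 0.267/1.45 = 0.1407 + 0.1841 = 0.3248
R_eff = 1/U_eff = 3.079 m²·K/W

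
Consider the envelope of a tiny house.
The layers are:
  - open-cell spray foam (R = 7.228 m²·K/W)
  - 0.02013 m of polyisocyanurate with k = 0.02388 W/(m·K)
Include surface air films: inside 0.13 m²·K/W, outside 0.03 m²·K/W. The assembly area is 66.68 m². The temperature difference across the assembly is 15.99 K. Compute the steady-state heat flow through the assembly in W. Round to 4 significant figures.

0.02013/0.02388 = 0.84296
R_total = 0.13 + 7.228 + 0.84296 + 0.03 = 8.231 m²·K/W
Q = A·ΔT/R = 66.68 × 15.99 / 8.231 = 129.54 W

129.5 W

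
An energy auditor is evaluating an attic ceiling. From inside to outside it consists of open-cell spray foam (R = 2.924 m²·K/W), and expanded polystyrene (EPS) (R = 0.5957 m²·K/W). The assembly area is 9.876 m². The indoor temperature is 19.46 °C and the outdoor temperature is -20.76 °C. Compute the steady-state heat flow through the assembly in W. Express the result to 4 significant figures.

R_total = 2.924 + 0.5957 = 3.5197 m²·K/W
Q = A·ΔT/R = 9.876 × (19.46 − (-20.76)) / 3.5197 = 112.85 W

112.9 W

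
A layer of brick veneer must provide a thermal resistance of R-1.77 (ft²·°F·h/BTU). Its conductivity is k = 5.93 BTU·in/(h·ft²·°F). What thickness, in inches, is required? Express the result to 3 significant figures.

10.5 in

L = R × k = 1.77 × 5.93 = 10.5 in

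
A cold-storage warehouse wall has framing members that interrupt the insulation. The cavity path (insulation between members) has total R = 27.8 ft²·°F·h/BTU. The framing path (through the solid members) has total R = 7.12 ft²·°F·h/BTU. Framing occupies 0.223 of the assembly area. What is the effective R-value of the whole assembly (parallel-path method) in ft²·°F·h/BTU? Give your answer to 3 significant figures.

16.9 ft²·°F·h/BTU

U_eff = 0.777/27.8 + 0.223/7.12 = 0.02795 + 0.03132 = 0.05927
R_eff = 1/U_eff = 16.87 ft²·°F·h/BTU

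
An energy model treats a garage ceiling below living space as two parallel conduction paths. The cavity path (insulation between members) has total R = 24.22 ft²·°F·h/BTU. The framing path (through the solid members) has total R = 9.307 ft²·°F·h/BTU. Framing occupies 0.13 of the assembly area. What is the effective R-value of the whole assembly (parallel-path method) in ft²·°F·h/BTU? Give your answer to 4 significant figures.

U_eff = 0.87/24.22 + 0.13/9.307 = 0.035921 + 0.013968 = 0.049889
R_eff = 1/U_eff = 20.045 ft²·°F·h/BTU

20.04 ft²·°F·h/BTU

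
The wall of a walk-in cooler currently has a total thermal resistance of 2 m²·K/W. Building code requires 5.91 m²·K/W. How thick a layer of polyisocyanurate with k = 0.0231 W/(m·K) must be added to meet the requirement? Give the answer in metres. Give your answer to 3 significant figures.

0.0903 m

ΔR = 5.91 − 2 = 3.91 m²·K/W
L = ΔR × k = 3.91 × 0.0231 = 0.09032 m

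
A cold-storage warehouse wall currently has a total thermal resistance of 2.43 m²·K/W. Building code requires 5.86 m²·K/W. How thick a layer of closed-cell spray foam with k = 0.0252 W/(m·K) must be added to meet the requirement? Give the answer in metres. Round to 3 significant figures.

ΔR = 5.86 − 2.43 = 3.43 m²·K/W
L = ΔR × k = 3.43 × 0.0252 = 0.08644 m

0.0864 m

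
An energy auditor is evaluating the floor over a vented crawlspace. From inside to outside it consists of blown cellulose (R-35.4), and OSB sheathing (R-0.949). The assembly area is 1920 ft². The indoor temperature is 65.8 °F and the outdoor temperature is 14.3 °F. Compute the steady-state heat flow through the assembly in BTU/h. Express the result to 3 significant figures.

2720 BTU/h

R_total = 35.4 + 0.949 = 36.35 ft²·°F·h/BTU
Q = A·ΔT/R = 1920 × (65.8 − 14.3) / 36.35 = 2720 BTU/h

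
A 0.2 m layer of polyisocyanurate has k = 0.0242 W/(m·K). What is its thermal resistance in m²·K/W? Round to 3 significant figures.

R = L/k = 0.2/0.0242 = 8.264 m²·K/W

8.26 m²·K/W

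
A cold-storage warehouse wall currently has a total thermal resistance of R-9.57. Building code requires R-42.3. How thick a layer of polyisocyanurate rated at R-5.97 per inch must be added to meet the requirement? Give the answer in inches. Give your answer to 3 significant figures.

ΔR = 42.3 − 9.57 = 32.73 ft²·°F·h/BTU
L = ΔR / (R/in) = 32.73/5.97 = 5.482 in

5.48 in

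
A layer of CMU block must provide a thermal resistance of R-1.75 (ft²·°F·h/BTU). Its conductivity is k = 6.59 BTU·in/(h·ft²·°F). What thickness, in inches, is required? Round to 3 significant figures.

L = R × k = 1.75 × 6.59 = 11.53 in

11.5 in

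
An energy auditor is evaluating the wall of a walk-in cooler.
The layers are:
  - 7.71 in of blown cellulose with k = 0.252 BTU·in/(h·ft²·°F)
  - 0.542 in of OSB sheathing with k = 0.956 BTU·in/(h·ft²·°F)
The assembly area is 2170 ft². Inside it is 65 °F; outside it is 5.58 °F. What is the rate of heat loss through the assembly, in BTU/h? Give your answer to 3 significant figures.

4140 BTU/h

7.71/0.252 = 30.6
0.542/0.956 = 0.5669
R_total = 30.6 + 0.5669 = 31.16 ft²·°F·h/BTU
Q = A·ΔT/R = 2170 × (65 − 5.58) / 31.16 = 4138 BTU/h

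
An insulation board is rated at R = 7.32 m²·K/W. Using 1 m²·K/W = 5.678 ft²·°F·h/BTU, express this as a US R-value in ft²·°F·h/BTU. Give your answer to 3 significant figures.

41.6 ft²·°F·h/BTU

R_US = 7.32 × 5.678 = 41.56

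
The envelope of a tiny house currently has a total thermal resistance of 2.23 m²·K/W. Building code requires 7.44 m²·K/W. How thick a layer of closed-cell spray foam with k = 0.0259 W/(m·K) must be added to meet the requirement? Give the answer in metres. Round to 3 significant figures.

ΔR = 7.44 − 2.23 = 5.21 m²·K/W
L = ΔR × k = 5.21 × 0.0259 = 0.1349 m

0.135 m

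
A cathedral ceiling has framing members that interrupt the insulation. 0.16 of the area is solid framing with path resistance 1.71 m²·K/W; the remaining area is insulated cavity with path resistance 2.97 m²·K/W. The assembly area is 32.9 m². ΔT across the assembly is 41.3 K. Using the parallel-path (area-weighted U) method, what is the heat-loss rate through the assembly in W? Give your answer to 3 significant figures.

511 W

U_eff = 0.84/2.97 + 0.16/1.71 = 0.2828 + 0.09357 = 0.3764
R_eff = 1/U_eff = 2.657 m²·K/W
Q = 32.9 × 41.3 / 2.657 = 511.4 W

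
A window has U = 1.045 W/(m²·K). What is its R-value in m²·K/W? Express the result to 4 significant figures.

0.9569 m²·K/W

R = 1/U = 1/1.045 = 0.95694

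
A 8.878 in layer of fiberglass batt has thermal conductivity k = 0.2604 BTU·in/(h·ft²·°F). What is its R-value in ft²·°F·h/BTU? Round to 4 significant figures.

R = L/k = 8.878/0.2604 = 34.094 ft²·°F·h/BTU

34.09 ft²·°F·h/BTU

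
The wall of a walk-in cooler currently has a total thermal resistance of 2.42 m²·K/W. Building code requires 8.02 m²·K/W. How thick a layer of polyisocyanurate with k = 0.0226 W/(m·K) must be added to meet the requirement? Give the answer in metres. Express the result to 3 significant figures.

ΔR = 8.02 − 2.42 = 5.6 m²·K/W
L = ΔR × k = 5.6 × 0.0226 = 0.1266 m

0.127 m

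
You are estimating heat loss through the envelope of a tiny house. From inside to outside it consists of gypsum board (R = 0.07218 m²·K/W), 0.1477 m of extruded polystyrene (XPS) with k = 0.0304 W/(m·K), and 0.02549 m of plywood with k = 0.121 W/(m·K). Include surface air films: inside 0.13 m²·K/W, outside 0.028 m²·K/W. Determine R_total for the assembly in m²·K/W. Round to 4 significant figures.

5.299 m²·K/W

0.1477/0.0304 = 4.8586
0.02549/0.121 = 0.21066
R_total = 0.13 + 0.07218 + 4.8586 + 0.21066 + 0.028 = 5.2994 m²·K/W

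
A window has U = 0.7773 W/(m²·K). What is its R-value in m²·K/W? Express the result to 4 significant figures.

1.287 m²·K/W

R = 1/U = 1/0.7773 = 1.2865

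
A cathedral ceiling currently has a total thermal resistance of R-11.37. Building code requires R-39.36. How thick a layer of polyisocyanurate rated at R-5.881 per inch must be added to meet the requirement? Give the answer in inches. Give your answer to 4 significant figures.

4.759 in

ΔR = 39.36 − 11.37 = 27.99 ft²·°F·h/BTU
L = ΔR / (R/in) = 27.99/5.881 = 4.7594 in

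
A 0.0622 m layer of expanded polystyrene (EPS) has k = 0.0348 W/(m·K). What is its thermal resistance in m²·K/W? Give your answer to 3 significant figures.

R = L/k = 0.0622/0.0348 = 1.787 m²·K/W

1.79 m²·K/W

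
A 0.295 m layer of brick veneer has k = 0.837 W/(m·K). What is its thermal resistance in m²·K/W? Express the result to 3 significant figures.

0.352 m²·K/W

R = L/k = 0.295/0.837 = 0.3524 m²·K/W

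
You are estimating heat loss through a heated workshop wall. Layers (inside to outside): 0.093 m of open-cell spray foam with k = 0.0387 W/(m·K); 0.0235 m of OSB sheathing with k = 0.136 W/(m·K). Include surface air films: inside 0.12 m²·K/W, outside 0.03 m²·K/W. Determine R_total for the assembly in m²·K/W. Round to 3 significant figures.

2.73 m²·K/W

0.093/0.0387 = 2.403
0.0235/0.136 = 0.1728
R_total = 0.12 + 2.403 + 0.1728 + 0.03 = 2.726 m²·K/W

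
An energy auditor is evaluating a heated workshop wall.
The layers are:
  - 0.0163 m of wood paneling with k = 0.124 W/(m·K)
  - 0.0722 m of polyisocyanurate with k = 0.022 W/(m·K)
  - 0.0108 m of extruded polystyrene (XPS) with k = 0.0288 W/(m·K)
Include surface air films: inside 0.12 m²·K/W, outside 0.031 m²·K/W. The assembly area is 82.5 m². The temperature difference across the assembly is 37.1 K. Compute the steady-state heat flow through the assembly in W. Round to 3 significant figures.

777 W

0.0163/0.124 = 0.1315
0.0722/0.022 = 3.282
0.0108/0.0288 = 0.375
R_total = 0.12 + 0.1315 + 3.282 + 0.375 + 0.031 = 3.939 m²·K/W
Q = A·ΔT/R = 82.5 × 37.1 / 3.939 = 777 W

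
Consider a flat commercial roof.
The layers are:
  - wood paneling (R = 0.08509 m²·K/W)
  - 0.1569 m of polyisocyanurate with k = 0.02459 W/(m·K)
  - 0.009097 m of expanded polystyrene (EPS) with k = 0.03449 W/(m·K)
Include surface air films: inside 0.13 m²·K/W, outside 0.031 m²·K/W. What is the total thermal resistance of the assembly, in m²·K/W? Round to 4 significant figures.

0.1569/0.02459 = 6.3806
0.009097/0.03449 = 0.26376
R_total = 0.13 + 0.08509 + 6.3806 + 0.26376 + 0.031 = 6.8905 m²·K/W

6.890 m²·K/W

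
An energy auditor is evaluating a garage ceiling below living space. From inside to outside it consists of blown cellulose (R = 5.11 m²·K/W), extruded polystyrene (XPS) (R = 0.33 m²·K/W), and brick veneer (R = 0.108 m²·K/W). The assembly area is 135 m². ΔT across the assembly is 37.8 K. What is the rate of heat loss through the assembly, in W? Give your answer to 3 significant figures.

R_total = 5.11 + 0.33 + 0.108 = 5.548 m²·K/W
Q = A·ΔT/R = 135 × 37.8 / 5.548 = 919.8 W

920 W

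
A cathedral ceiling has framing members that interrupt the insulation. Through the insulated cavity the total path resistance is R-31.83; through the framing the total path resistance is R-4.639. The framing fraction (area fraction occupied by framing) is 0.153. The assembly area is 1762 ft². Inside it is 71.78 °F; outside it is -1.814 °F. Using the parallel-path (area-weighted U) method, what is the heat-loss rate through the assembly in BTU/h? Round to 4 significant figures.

7727 BTU/h

U_eff = 0.847/31.83 + 0.153/4.639 = 0.02661 + 0.032981 = 0.059591
R_eff = 1/U_eff = 16.781 ft²·°F·h/BTU
Q = 1762 × (71.78 − (-1.814)) / 16.781 = 7727.4 BTU/h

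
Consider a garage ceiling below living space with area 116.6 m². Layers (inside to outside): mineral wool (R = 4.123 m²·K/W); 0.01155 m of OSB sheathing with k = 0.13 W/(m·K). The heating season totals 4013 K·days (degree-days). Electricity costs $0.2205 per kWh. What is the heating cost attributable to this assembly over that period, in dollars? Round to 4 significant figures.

0.01155/0.13 = 0.088846
R_total = 4.123 + 0.088846 = 4.2118 m²·K/W
E = A × HDD × 24 / R / 1000 = 116.6 × 4013 × 24 / 4.2118 / 1000 = 2666.3 kWh
Cost = 2666.3 × 0.2205 = $587.92

587.9 dollars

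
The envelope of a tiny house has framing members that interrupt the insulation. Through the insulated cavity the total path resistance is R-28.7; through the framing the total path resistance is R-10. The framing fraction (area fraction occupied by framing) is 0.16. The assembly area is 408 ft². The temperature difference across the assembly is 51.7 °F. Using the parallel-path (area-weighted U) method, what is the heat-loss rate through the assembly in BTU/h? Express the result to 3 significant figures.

955 BTU/h

U_eff = 0.84/28.7 + 0.16/10 = 0.02927 + 0.016 = 0.04527
R_eff = 1/U_eff = 22.09 ft²·°F·h/BTU
Q = 408 × 51.7 / 22.09 = 954.9 BTU/h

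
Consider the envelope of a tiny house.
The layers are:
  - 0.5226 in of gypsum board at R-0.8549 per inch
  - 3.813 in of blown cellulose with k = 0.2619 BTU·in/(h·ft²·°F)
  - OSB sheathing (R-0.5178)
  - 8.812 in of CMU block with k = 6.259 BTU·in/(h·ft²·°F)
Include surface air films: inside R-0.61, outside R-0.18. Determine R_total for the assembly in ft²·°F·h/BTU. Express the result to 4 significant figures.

0.5226 × 0.8549 = 0.44677
3.813/0.2619 = 14.559
8.812/6.259 = 1.4079
R_total = 0.61 + 0.44677 + 14.559 + 0.5178 + 1.4079 + 0.18 = 17.721 ft²·°F·h/BTU

17.72 ft²·°F·h/BTU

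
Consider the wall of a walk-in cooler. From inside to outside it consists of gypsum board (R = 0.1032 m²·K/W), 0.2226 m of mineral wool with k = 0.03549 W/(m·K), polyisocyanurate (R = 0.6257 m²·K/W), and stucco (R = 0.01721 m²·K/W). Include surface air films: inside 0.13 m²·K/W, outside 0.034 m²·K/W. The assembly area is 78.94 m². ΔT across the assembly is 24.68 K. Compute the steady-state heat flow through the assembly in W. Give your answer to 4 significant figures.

0.2226/0.03549 = 6.2722
R_total = 0.13 + 0.1032 + 6.2722 + 0.6257 + 0.01721 + 0.034 = 7.1823 m²·K/W
Q = A·ΔT/R = 78.94 × 24.68 / 7.1823 = 271.26 W

271.3 W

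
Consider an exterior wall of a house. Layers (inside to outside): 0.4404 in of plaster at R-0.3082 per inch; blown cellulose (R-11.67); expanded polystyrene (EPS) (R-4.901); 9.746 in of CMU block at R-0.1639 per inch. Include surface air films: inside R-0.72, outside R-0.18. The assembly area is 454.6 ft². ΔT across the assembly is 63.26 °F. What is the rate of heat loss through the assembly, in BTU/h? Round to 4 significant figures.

0.4404 × 0.3082 = 0.13573
9.746 × 0.1639 = 1.5974
R_total = 0.72 + 0.13573 + 11.67 + 4.901 + 1.5974 + 0.18 = 19.204 ft²·°F·h/BTU
Q = A·ΔT/R = 454.6 × 63.26 / 19.204 = 1497.5 BTU/h

1497 BTU/h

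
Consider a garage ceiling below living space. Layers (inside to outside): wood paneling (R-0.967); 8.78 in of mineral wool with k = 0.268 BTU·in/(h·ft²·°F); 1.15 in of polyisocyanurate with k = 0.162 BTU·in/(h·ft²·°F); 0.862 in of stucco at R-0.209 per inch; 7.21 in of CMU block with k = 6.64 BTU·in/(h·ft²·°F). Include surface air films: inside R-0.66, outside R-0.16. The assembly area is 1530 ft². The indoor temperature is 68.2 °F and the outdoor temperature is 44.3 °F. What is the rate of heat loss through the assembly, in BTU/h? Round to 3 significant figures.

852 BTU/h

8.78/0.268 = 32.76
1.15/0.162 = 7.099
0.862 × 0.209 = 0.1802
7.21/6.64 = 1.086
R_total = 0.66 + 0.967 + 32.76 + 7.099 + 0.1802 + 1.086 + 0.16 = 42.91 ft²·°F·h/BTU
Q = A·ΔT/R = 1530 × (68.2 − 44.3) / 42.91 = 852.1 BTU/h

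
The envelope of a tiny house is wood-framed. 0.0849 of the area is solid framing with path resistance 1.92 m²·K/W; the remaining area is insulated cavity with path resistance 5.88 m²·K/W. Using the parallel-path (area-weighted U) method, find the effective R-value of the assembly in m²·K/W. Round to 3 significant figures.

5.00 m²·K/W

U_eff = 0.9151/5.88 + 0.0849/1.92 = 0.1556 + 0.04422 = 0.1998
R_eff = 1/U_eff = 5.004 m²·K/W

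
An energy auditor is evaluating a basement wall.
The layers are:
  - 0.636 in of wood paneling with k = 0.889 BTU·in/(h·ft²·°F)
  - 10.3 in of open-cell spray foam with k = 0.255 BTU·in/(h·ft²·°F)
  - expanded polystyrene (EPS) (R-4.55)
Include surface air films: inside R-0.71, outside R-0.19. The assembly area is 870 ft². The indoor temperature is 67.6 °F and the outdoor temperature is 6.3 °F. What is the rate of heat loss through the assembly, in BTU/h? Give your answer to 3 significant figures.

1150 BTU/h

0.636/0.889 = 0.7154
10.3/0.255 = 40.39
R_total = 0.71 + 0.7154 + 40.39 + 4.55 + 0.19 = 46.56 ft²·°F·h/BTU
Q = A·ΔT/R = 870 × (67.6 − 6.3) / 46.56 = 1145 BTU/h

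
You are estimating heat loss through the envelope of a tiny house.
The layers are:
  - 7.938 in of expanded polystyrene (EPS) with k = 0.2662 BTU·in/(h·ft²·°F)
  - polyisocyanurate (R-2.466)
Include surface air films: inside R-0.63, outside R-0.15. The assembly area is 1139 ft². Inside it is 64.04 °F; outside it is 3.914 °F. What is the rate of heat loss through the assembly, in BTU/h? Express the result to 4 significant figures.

2071 BTU/h

7.938/0.2662 = 29.82
R_total = 0.63 + 29.82 + 2.466 + 0.15 = 33.066 ft²·°F·h/BTU
Q = A·ΔT/R = 1139 × (64.04 − 3.914) / 33.066 = 2071.1 BTU/h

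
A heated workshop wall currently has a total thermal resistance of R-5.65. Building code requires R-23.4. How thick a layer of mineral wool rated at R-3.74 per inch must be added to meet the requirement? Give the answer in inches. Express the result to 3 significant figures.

4.75 in

ΔR = 23.4 − 5.65 = 17.75 ft²·°F·h/BTU
L = ΔR / (R/in) = 17.75/3.74 = 4.746 in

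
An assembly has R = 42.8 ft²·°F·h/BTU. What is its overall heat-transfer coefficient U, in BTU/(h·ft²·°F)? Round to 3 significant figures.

0.0234 BTU/(h·ft²·°F)

U = 1/R = 1/42.8 = 0.02336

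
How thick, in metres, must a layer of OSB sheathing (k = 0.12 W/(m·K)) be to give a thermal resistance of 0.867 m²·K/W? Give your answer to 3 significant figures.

0.104 m

L = R·k = 0.867 × 0.12 = 0.104 m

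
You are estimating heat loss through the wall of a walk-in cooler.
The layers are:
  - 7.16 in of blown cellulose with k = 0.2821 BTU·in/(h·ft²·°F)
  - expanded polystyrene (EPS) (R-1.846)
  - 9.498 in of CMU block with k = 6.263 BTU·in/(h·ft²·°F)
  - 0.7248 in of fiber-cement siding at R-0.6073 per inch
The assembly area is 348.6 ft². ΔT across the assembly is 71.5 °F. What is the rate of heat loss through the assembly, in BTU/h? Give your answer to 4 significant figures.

7.16/0.2821 = 25.381
9.498/6.263 = 1.5165
0.7248 × 0.6073 = 0.44017
R_total = 25.381 + 1.846 + 1.5165 + 0.44017 = 29.184 ft²·°F·h/BTU
Q = A·ΔT/R = 348.6 × 71.5 / 29.184 = 854.07 BTU/h

854.1 BTU/h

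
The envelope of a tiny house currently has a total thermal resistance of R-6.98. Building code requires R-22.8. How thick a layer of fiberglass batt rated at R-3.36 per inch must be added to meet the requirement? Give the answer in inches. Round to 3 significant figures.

4.71 in

ΔR = 22.8 − 6.98 = 15.82 ft²·°F·h/BTU
L = ΔR / (R/in) = 15.82/3.36 = 4.708 in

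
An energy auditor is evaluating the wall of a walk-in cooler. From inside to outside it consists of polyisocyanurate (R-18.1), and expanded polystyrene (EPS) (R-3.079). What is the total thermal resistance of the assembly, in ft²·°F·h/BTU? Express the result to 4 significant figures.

21.18 ft²·°F·h/BTU

R_total = 18.1 + 3.079 = 21.179 ft²·°F·h/BTU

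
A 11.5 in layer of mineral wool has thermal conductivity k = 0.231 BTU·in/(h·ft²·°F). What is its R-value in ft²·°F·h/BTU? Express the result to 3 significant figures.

49.8 ft²·°F·h/BTU

R = L/k = 11.5/0.231 = 49.78 ft²·°F·h/BTU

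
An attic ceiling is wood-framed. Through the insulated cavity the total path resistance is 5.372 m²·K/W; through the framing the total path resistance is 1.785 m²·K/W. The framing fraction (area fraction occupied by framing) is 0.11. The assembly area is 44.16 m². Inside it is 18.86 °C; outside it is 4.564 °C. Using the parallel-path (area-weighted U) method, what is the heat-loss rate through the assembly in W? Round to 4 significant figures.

143.5 W

U_eff = 0.89/5.372 + 0.11/1.785 = 0.16567 + 0.061625 = 0.2273
R_eff = 1/U_eff = 4.3995 m²·K/W
Q = 44.16 × (18.86 − 4.564) / 4.3995 = 143.5 W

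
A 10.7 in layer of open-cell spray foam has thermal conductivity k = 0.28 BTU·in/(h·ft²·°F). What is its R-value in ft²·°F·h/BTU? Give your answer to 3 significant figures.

R = L/k = 10.7/0.28 = 38.21 ft²·°F·h/BTU

38.2 ft²·°F·h/BTU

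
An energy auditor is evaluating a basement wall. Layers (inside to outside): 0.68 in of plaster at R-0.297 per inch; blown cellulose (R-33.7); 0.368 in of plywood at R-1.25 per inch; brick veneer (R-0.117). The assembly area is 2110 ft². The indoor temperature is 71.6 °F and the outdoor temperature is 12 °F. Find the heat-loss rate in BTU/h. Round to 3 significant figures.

3650 BTU/h

0.68 × 0.297 = 0.202
0.368 × 1.25 = 0.46
R_total = 0.202 + 33.7 + 0.46 + 0.117 = 34.48 ft²·°F·h/BTU
Q = A·ΔT/R = 2110 × (71.6 − 12) / 34.48 = 3647 BTU/h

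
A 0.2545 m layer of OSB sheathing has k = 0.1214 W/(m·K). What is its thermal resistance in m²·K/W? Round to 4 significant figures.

2.096 m²·K/W

R = L/k = 0.2545/0.1214 = 2.0964 m²·K/W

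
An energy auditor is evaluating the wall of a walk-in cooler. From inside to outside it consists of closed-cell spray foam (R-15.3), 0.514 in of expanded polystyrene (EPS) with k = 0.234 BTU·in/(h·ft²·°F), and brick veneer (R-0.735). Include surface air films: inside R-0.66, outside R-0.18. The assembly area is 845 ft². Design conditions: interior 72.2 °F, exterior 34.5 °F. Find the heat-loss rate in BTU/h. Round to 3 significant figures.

1670 BTU/h

0.514/0.234 = 2.197
R_total = 0.66 + 15.3 + 2.197 + 0.735 + 0.18 = 19.07 ft²·°F·h/BTU
Q = A·ΔT/R = 845 × (72.2 − 34.5) / 19.07 = 1670 BTU/h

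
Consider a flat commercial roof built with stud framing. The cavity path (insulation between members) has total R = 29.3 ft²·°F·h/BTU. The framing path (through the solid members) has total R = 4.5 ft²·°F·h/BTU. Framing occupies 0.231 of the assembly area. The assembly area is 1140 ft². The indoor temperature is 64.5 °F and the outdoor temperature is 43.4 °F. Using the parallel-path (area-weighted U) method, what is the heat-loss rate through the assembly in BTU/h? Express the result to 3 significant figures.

1870 BTU/h

U_eff = 0.769/29.3 + 0.231/4.5 = 0.02625 + 0.05133 = 0.07758
R_eff = 1/U_eff = 12.89 ft²·°F·h/BTU
Q = 1140 × (64.5 − 43.4) / 12.89 = 1866 BTU/h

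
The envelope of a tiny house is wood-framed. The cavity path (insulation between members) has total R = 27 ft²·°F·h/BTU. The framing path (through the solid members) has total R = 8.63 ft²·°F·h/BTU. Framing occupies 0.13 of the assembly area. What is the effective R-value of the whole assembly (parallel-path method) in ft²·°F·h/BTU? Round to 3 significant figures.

21.1 ft²·°F·h/BTU

U_eff = 0.87/27 + 0.13/8.63 = 0.03222 + 0.01506 = 0.04729
R_eff = 1/U_eff = 21.15 ft²·°F·h/BTU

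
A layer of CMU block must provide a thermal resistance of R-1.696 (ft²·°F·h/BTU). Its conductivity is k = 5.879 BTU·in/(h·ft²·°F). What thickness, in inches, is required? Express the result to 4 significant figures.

L = R × k = 1.696 × 5.879 = 9.9708 in

9.971 in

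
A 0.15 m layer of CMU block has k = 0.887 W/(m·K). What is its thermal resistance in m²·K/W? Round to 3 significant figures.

0.169 m²·K/W

R = L/k = 0.15/0.887 = 0.1691 m²·K/W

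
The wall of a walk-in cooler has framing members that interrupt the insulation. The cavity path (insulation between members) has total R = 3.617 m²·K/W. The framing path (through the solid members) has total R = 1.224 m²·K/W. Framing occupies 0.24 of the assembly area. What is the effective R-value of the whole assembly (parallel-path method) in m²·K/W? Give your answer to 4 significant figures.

2.462 m²·K/W

U_eff = 0.76/3.617 + 0.24/1.224 = 0.21012 + 0.19608 = 0.4062
R_eff = 1/U_eff = 2.4619 m²·K/W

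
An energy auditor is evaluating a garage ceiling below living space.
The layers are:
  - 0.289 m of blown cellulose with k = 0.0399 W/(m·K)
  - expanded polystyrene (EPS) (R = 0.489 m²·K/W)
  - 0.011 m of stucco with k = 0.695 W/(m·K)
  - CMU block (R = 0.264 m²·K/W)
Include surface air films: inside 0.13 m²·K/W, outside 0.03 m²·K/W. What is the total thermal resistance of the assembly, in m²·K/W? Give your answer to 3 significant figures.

0.289/0.0399 = 7.243
0.011/0.695 = 0.01583
R_total = 0.13 + 7.243 + 0.489 + 0.01583 + 0.264 + 0.03 = 8.172 m²·K/W

8.17 m²·K/W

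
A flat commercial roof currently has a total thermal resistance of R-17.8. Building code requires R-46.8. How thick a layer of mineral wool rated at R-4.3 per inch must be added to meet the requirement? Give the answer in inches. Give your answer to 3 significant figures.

6.74 in

ΔR = 46.8 − 17.8 = 29 ft²·°F·h/BTU
L = ΔR / (R/in) = 29/4.3 = 6.744 in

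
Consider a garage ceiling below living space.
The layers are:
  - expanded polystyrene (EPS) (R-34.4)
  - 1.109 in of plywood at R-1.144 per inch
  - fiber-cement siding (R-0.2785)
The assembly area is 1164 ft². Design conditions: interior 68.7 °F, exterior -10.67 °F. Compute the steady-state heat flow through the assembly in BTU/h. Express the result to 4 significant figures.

1.109 × 1.144 = 1.2687
R_total = 34.4 + 1.2687 + 0.2785 = 35.947 ft²·°F·h/BTU
Q = A·ΔT/R = 1164 × (68.7 − (-10.67)) / 35.947 = 2570.1 BTU/h

2570 BTU/h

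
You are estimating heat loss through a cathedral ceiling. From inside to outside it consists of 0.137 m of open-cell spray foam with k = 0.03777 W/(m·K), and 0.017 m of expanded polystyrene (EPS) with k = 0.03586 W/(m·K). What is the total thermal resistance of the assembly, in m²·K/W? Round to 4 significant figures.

0.137/0.03777 = 3.6272
0.017/0.03586 = 0.47407
R_total = 3.6272 + 0.47407 = 4.1013 m²·K/W

4.101 m²·K/W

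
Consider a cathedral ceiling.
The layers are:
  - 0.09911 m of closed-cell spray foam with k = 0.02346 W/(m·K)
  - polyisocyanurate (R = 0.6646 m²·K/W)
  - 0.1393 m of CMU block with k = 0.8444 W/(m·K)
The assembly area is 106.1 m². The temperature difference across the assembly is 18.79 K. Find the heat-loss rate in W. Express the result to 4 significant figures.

394.4 W

0.09911/0.02346 = 4.2246
0.1393/0.8444 = 0.16497
R_total = 4.2246 + 0.6646 + 0.16497 = 5.0542 m²·K/W
Q = A·ΔT/R = 106.1 × 18.79 / 5.0542 = 394.45 W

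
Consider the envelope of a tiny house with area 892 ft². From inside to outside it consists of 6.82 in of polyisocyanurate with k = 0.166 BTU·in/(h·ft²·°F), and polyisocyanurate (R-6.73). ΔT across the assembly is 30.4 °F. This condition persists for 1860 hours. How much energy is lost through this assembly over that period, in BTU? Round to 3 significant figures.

1050000 BTU

6.82/0.166 = 41.08
R_total = 41.08 + 6.73 = 47.81 ft²·°F·h/BTU
Q = 892 × 30.4 / 47.81 = 567.1 BTU/h
E = 567.1 × 1860 = 1055000 BTU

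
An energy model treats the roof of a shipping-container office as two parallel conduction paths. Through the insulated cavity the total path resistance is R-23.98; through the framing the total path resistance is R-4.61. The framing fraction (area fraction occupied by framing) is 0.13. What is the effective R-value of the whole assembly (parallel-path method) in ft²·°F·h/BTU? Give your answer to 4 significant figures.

15.51 ft²·°F·h/BTU

U_eff = 0.87/23.98 + 0.13/4.61 = 0.03628 + 0.0282 = 0.06448
R_eff = 1/U_eff = 15.509 ft²·°F·h/BTU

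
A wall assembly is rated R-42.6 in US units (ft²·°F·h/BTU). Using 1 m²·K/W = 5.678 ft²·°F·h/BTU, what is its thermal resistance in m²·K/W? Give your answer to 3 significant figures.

7.50 m²·K/W

R_SI = 42.6/5.678 = 7.503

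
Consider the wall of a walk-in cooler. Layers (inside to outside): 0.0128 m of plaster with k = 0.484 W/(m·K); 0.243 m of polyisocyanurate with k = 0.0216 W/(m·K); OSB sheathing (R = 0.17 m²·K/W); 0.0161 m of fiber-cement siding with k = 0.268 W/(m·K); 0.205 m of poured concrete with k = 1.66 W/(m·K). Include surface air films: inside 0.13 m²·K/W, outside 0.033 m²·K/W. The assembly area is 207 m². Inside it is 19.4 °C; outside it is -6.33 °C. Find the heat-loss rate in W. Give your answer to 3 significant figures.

0.0128/0.484 = 0.02645
0.243/0.0216 = 11.25
0.0161/0.268 = 0.06007
0.205/1.66 = 0.1235
R_total = 0.13 + 0.02645 + 11.25 + 0.17 + 0.06007 + 0.1235 + 0.033 = 11.79 m²·K/W
Q = A·ΔT/R = 207 × (19.4 − (-6.33)) / 11.79 = 451.6 W

452 W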